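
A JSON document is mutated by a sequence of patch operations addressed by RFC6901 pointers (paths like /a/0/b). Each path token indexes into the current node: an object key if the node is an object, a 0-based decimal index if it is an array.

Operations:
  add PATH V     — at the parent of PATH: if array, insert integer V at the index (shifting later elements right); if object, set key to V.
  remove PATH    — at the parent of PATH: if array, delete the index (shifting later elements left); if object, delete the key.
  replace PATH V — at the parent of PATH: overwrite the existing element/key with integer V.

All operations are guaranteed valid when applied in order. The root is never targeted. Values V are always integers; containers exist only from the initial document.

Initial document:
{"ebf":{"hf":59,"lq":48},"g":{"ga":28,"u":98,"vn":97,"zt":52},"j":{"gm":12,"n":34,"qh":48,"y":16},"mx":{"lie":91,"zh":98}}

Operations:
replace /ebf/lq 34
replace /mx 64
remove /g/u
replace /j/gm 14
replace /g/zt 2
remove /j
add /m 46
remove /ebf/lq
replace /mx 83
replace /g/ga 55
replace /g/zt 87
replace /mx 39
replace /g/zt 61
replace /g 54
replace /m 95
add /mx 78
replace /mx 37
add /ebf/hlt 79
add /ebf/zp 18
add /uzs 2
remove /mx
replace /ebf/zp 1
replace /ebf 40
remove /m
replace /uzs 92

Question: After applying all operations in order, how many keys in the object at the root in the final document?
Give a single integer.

After op 1 (replace /ebf/lq 34): {"ebf":{"hf":59,"lq":34},"g":{"ga":28,"u":98,"vn":97,"zt":52},"j":{"gm":12,"n":34,"qh":48,"y":16},"mx":{"lie":91,"zh":98}}
After op 2 (replace /mx 64): {"ebf":{"hf":59,"lq":34},"g":{"ga":28,"u":98,"vn":97,"zt":52},"j":{"gm":12,"n":34,"qh":48,"y":16},"mx":64}
After op 3 (remove /g/u): {"ebf":{"hf":59,"lq":34},"g":{"ga":28,"vn":97,"zt":52},"j":{"gm":12,"n":34,"qh":48,"y":16},"mx":64}
After op 4 (replace /j/gm 14): {"ebf":{"hf":59,"lq":34},"g":{"ga":28,"vn":97,"zt":52},"j":{"gm":14,"n":34,"qh":48,"y":16},"mx":64}
After op 5 (replace /g/zt 2): {"ebf":{"hf":59,"lq":34},"g":{"ga":28,"vn":97,"zt":2},"j":{"gm":14,"n":34,"qh":48,"y":16},"mx":64}
After op 6 (remove /j): {"ebf":{"hf":59,"lq":34},"g":{"ga":28,"vn":97,"zt":2},"mx":64}
After op 7 (add /m 46): {"ebf":{"hf":59,"lq":34},"g":{"ga":28,"vn":97,"zt":2},"m":46,"mx":64}
After op 8 (remove /ebf/lq): {"ebf":{"hf":59},"g":{"ga":28,"vn":97,"zt":2},"m":46,"mx":64}
After op 9 (replace /mx 83): {"ebf":{"hf":59},"g":{"ga":28,"vn":97,"zt":2},"m":46,"mx":83}
After op 10 (replace /g/ga 55): {"ebf":{"hf":59},"g":{"ga":55,"vn":97,"zt":2},"m":46,"mx":83}
After op 11 (replace /g/zt 87): {"ebf":{"hf":59},"g":{"ga":55,"vn":97,"zt":87},"m":46,"mx":83}
After op 12 (replace /mx 39): {"ebf":{"hf":59},"g":{"ga":55,"vn":97,"zt":87},"m":46,"mx":39}
After op 13 (replace /g/zt 61): {"ebf":{"hf":59},"g":{"ga":55,"vn":97,"zt":61},"m":46,"mx":39}
After op 14 (replace /g 54): {"ebf":{"hf":59},"g":54,"m":46,"mx":39}
After op 15 (replace /m 95): {"ebf":{"hf":59},"g":54,"m":95,"mx":39}
After op 16 (add /mx 78): {"ebf":{"hf":59},"g":54,"m":95,"mx":78}
After op 17 (replace /mx 37): {"ebf":{"hf":59},"g":54,"m":95,"mx":37}
After op 18 (add /ebf/hlt 79): {"ebf":{"hf":59,"hlt":79},"g":54,"m":95,"mx":37}
After op 19 (add /ebf/zp 18): {"ebf":{"hf":59,"hlt":79,"zp":18},"g":54,"m":95,"mx":37}
After op 20 (add /uzs 2): {"ebf":{"hf":59,"hlt":79,"zp":18},"g":54,"m":95,"mx":37,"uzs":2}
After op 21 (remove /mx): {"ebf":{"hf":59,"hlt":79,"zp":18},"g":54,"m":95,"uzs":2}
After op 22 (replace /ebf/zp 1): {"ebf":{"hf":59,"hlt":79,"zp":1},"g":54,"m":95,"uzs":2}
After op 23 (replace /ebf 40): {"ebf":40,"g":54,"m":95,"uzs":2}
After op 24 (remove /m): {"ebf":40,"g":54,"uzs":2}
After op 25 (replace /uzs 92): {"ebf":40,"g":54,"uzs":92}
Size at the root: 3

Answer: 3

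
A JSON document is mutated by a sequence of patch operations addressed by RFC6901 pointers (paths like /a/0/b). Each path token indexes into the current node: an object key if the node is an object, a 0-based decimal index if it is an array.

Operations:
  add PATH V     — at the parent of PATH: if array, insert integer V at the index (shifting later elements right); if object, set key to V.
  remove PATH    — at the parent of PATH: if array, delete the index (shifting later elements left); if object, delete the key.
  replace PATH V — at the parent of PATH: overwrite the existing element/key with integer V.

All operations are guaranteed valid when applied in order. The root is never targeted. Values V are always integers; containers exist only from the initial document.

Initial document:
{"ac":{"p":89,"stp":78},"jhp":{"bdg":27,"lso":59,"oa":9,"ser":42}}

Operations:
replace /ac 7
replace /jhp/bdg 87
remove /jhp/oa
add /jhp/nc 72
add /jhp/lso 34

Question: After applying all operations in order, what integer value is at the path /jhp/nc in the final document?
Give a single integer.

After op 1 (replace /ac 7): {"ac":7,"jhp":{"bdg":27,"lso":59,"oa":9,"ser":42}}
After op 2 (replace /jhp/bdg 87): {"ac":7,"jhp":{"bdg":87,"lso":59,"oa":9,"ser":42}}
After op 3 (remove /jhp/oa): {"ac":7,"jhp":{"bdg":87,"lso":59,"ser":42}}
After op 4 (add /jhp/nc 72): {"ac":7,"jhp":{"bdg":87,"lso":59,"nc":72,"ser":42}}
After op 5 (add /jhp/lso 34): {"ac":7,"jhp":{"bdg":87,"lso":34,"nc":72,"ser":42}}
Value at /jhp/nc: 72

Answer: 72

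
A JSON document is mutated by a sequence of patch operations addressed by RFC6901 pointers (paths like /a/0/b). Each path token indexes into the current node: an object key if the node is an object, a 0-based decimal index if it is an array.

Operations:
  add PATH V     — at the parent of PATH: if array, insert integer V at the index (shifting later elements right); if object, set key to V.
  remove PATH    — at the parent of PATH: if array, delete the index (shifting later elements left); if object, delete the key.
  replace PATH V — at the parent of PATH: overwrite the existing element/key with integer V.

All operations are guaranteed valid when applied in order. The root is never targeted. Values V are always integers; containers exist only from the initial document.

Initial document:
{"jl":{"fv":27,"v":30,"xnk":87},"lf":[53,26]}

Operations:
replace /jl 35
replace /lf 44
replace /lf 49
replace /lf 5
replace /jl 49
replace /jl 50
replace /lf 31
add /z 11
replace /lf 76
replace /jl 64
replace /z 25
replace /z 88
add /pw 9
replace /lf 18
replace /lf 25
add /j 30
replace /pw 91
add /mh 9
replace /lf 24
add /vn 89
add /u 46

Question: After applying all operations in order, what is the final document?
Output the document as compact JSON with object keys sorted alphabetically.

Answer: {"j":30,"jl":64,"lf":24,"mh":9,"pw":91,"u":46,"vn":89,"z":88}

Derivation:
After op 1 (replace /jl 35): {"jl":35,"lf":[53,26]}
After op 2 (replace /lf 44): {"jl":35,"lf":44}
After op 3 (replace /lf 49): {"jl":35,"lf":49}
After op 4 (replace /lf 5): {"jl":35,"lf":5}
After op 5 (replace /jl 49): {"jl":49,"lf":5}
After op 6 (replace /jl 50): {"jl":50,"lf":5}
After op 7 (replace /lf 31): {"jl":50,"lf":31}
After op 8 (add /z 11): {"jl":50,"lf":31,"z":11}
After op 9 (replace /lf 76): {"jl":50,"lf":76,"z":11}
After op 10 (replace /jl 64): {"jl":64,"lf":76,"z":11}
After op 11 (replace /z 25): {"jl":64,"lf":76,"z":25}
After op 12 (replace /z 88): {"jl":64,"lf":76,"z":88}
After op 13 (add /pw 9): {"jl":64,"lf":76,"pw":9,"z":88}
After op 14 (replace /lf 18): {"jl":64,"lf":18,"pw":9,"z":88}
After op 15 (replace /lf 25): {"jl":64,"lf":25,"pw":9,"z":88}
After op 16 (add /j 30): {"j":30,"jl":64,"lf":25,"pw":9,"z":88}
After op 17 (replace /pw 91): {"j":30,"jl":64,"lf":25,"pw":91,"z":88}
After op 18 (add /mh 9): {"j":30,"jl":64,"lf":25,"mh":9,"pw":91,"z":88}
After op 19 (replace /lf 24): {"j":30,"jl":64,"lf":24,"mh":9,"pw":91,"z":88}
After op 20 (add /vn 89): {"j":30,"jl":64,"lf":24,"mh":9,"pw":91,"vn":89,"z":88}
After op 21 (add /u 46): {"j":30,"jl":64,"lf":24,"mh":9,"pw":91,"u":46,"vn":89,"z":88}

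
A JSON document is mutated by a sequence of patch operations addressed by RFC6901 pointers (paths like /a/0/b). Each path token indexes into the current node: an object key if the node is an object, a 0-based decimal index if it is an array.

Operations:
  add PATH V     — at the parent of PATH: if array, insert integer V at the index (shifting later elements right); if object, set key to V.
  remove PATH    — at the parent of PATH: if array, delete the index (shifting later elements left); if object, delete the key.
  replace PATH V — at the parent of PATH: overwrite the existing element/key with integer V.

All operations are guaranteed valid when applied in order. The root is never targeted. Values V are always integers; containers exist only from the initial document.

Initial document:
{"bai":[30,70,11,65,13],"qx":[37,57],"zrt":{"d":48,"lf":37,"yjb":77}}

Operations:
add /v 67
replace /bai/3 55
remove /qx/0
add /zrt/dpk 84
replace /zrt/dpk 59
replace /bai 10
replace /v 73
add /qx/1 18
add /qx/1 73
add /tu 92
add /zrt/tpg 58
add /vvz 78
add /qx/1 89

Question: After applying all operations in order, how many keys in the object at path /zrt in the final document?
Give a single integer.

Answer: 5

Derivation:
After op 1 (add /v 67): {"bai":[30,70,11,65,13],"qx":[37,57],"v":67,"zrt":{"d":48,"lf":37,"yjb":77}}
After op 2 (replace /bai/3 55): {"bai":[30,70,11,55,13],"qx":[37,57],"v":67,"zrt":{"d":48,"lf":37,"yjb":77}}
After op 3 (remove /qx/0): {"bai":[30,70,11,55,13],"qx":[57],"v":67,"zrt":{"d":48,"lf":37,"yjb":77}}
After op 4 (add /zrt/dpk 84): {"bai":[30,70,11,55,13],"qx":[57],"v":67,"zrt":{"d":48,"dpk":84,"lf":37,"yjb":77}}
After op 5 (replace /zrt/dpk 59): {"bai":[30,70,11,55,13],"qx":[57],"v":67,"zrt":{"d":48,"dpk":59,"lf":37,"yjb":77}}
After op 6 (replace /bai 10): {"bai":10,"qx":[57],"v":67,"zrt":{"d":48,"dpk":59,"lf":37,"yjb":77}}
After op 7 (replace /v 73): {"bai":10,"qx":[57],"v":73,"zrt":{"d":48,"dpk":59,"lf":37,"yjb":77}}
After op 8 (add /qx/1 18): {"bai":10,"qx":[57,18],"v":73,"zrt":{"d":48,"dpk":59,"lf":37,"yjb":77}}
After op 9 (add /qx/1 73): {"bai":10,"qx":[57,73,18],"v":73,"zrt":{"d":48,"dpk":59,"lf":37,"yjb":77}}
After op 10 (add /tu 92): {"bai":10,"qx":[57,73,18],"tu":92,"v":73,"zrt":{"d":48,"dpk":59,"lf":37,"yjb":77}}
After op 11 (add /zrt/tpg 58): {"bai":10,"qx":[57,73,18],"tu":92,"v":73,"zrt":{"d":48,"dpk":59,"lf":37,"tpg":58,"yjb":77}}
After op 12 (add /vvz 78): {"bai":10,"qx":[57,73,18],"tu":92,"v":73,"vvz":78,"zrt":{"d":48,"dpk":59,"lf":37,"tpg":58,"yjb":77}}
After op 13 (add /qx/1 89): {"bai":10,"qx":[57,89,73,18],"tu":92,"v":73,"vvz":78,"zrt":{"d":48,"dpk":59,"lf":37,"tpg":58,"yjb":77}}
Size at path /zrt: 5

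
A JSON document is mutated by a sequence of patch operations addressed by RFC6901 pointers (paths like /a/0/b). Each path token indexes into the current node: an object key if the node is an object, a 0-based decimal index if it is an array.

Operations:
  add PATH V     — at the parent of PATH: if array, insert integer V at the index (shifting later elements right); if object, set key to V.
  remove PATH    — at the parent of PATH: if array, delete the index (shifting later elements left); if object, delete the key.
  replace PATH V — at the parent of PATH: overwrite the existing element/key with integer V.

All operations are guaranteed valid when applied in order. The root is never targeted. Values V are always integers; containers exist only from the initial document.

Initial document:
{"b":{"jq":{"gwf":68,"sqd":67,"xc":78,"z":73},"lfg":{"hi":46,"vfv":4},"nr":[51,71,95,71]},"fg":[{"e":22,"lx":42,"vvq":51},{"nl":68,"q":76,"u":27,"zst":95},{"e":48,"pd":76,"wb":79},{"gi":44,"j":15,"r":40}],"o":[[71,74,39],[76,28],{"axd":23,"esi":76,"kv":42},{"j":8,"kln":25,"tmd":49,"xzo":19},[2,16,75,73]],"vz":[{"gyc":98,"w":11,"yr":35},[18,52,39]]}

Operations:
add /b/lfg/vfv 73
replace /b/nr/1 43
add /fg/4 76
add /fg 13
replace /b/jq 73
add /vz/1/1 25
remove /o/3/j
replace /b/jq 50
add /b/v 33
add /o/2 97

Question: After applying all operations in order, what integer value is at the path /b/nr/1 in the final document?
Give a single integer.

After op 1 (add /b/lfg/vfv 73): {"b":{"jq":{"gwf":68,"sqd":67,"xc":78,"z":73},"lfg":{"hi":46,"vfv":73},"nr":[51,71,95,71]},"fg":[{"e":22,"lx":42,"vvq":51},{"nl":68,"q":76,"u":27,"zst":95},{"e":48,"pd":76,"wb":79},{"gi":44,"j":15,"r":40}],"o":[[71,74,39],[76,28],{"axd":23,"esi":76,"kv":42},{"j":8,"kln":25,"tmd":49,"xzo":19},[2,16,75,73]],"vz":[{"gyc":98,"w":11,"yr":35},[18,52,39]]}
After op 2 (replace /b/nr/1 43): {"b":{"jq":{"gwf":68,"sqd":67,"xc":78,"z":73},"lfg":{"hi":46,"vfv":73},"nr":[51,43,95,71]},"fg":[{"e":22,"lx":42,"vvq":51},{"nl":68,"q":76,"u":27,"zst":95},{"e":48,"pd":76,"wb":79},{"gi":44,"j":15,"r":40}],"o":[[71,74,39],[76,28],{"axd":23,"esi":76,"kv":42},{"j":8,"kln":25,"tmd":49,"xzo":19},[2,16,75,73]],"vz":[{"gyc":98,"w":11,"yr":35},[18,52,39]]}
After op 3 (add /fg/4 76): {"b":{"jq":{"gwf":68,"sqd":67,"xc":78,"z":73},"lfg":{"hi":46,"vfv":73},"nr":[51,43,95,71]},"fg":[{"e":22,"lx":42,"vvq":51},{"nl":68,"q":76,"u":27,"zst":95},{"e":48,"pd":76,"wb":79},{"gi":44,"j":15,"r":40},76],"o":[[71,74,39],[76,28],{"axd":23,"esi":76,"kv":42},{"j":8,"kln":25,"tmd":49,"xzo":19},[2,16,75,73]],"vz":[{"gyc":98,"w":11,"yr":35},[18,52,39]]}
After op 4 (add /fg 13): {"b":{"jq":{"gwf":68,"sqd":67,"xc":78,"z":73},"lfg":{"hi":46,"vfv":73},"nr":[51,43,95,71]},"fg":13,"o":[[71,74,39],[76,28],{"axd":23,"esi":76,"kv":42},{"j":8,"kln":25,"tmd":49,"xzo":19},[2,16,75,73]],"vz":[{"gyc":98,"w":11,"yr":35},[18,52,39]]}
After op 5 (replace /b/jq 73): {"b":{"jq":73,"lfg":{"hi":46,"vfv":73},"nr":[51,43,95,71]},"fg":13,"o":[[71,74,39],[76,28],{"axd":23,"esi":76,"kv":42},{"j":8,"kln":25,"tmd":49,"xzo":19},[2,16,75,73]],"vz":[{"gyc":98,"w":11,"yr":35},[18,52,39]]}
After op 6 (add /vz/1/1 25): {"b":{"jq":73,"lfg":{"hi":46,"vfv":73},"nr":[51,43,95,71]},"fg":13,"o":[[71,74,39],[76,28],{"axd":23,"esi":76,"kv":42},{"j":8,"kln":25,"tmd":49,"xzo":19},[2,16,75,73]],"vz":[{"gyc":98,"w":11,"yr":35},[18,25,52,39]]}
After op 7 (remove /o/3/j): {"b":{"jq":73,"lfg":{"hi":46,"vfv":73},"nr":[51,43,95,71]},"fg":13,"o":[[71,74,39],[76,28],{"axd":23,"esi":76,"kv":42},{"kln":25,"tmd":49,"xzo":19},[2,16,75,73]],"vz":[{"gyc":98,"w":11,"yr":35},[18,25,52,39]]}
After op 8 (replace /b/jq 50): {"b":{"jq":50,"lfg":{"hi":46,"vfv":73},"nr":[51,43,95,71]},"fg":13,"o":[[71,74,39],[76,28],{"axd":23,"esi":76,"kv":42},{"kln":25,"tmd":49,"xzo":19},[2,16,75,73]],"vz":[{"gyc":98,"w":11,"yr":35},[18,25,52,39]]}
After op 9 (add /b/v 33): {"b":{"jq":50,"lfg":{"hi":46,"vfv":73},"nr":[51,43,95,71],"v":33},"fg":13,"o":[[71,74,39],[76,28],{"axd":23,"esi":76,"kv":42},{"kln":25,"tmd":49,"xzo":19},[2,16,75,73]],"vz":[{"gyc":98,"w":11,"yr":35},[18,25,52,39]]}
After op 10 (add /o/2 97): {"b":{"jq":50,"lfg":{"hi":46,"vfv":73},"nr":[51,43,95,71],"v":33},"fg":13,"o":[[71,74,39],[76,28],97,{"axd":23,"esi":76,"kv":42},{"kln":25,"tmd":49,"xzo":19},[2,16,75,73]],"vz":[{"gyc":98,"w":11,"yr":35},[18,25,52,39]]}
Value at /b/nr/1: 43

Answer: 43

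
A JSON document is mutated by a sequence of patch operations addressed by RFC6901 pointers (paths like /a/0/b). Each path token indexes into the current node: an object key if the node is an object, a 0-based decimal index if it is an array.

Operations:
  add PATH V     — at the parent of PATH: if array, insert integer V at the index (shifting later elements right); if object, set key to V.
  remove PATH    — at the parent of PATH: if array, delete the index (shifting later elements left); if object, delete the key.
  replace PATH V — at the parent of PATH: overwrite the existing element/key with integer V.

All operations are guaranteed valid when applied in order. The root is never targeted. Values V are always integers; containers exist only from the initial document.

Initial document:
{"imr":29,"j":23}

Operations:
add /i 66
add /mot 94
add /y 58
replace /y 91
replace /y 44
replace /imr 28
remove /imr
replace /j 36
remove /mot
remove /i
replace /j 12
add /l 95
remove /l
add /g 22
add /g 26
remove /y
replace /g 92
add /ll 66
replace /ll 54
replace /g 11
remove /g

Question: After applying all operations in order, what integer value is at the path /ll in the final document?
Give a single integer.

After op 1 (add /i 66): {"i":66,"imr":29,"j":23}
After op 2 (add /mot 94): {"i":66,"imr":29,"j":23,"mot":94}
After op 3 (add /y 58): {"i":66,"imr":29,"j":23,"mot":94,"y":58}
After op 4 (replace /y 91): {"i":66,"imr":29,"j":23,"mot":94,"y":91}
After op 5 (replace /y 44): {"i":66,"imr":29,"j":23,"mot":94,"y":44}
After op 6 (replace /imr 28): {"i":66,"imr":28,"j":23,"mot":94,"y":44}
After op 7 (remove /imr): {"i":66,"j":23,"mot":94,"y":44}
After op 8 (replace /j 36): {"i":66,"j":36,"mot":94,"y":44}
After op 9 (remove /mot): {"i":66,"j":36,"y":44}
After op 10 (remove /i): {"j":36,"y":44}
After op 11 (replace /j 12): {"j":12,"y":44}
After op 12 (add /l 95): {"j":12,"l":95,"y":44}
After op 13 (remove /l): {"j":12,"y":44}
After op 14 (add /g 22): {"g":22,"j":12,"y":44}
After op 15 (add /g 26): {"g":26,"j":12,"y":44}
After op 16 (remove /y): {"g":26,"j":12}
After op 17 (replace /g 92): {"g":92,"j":12}
After op 18 (add /ll 66): {"g":92,"j":12,"ll":66}
After op 19 (replace /ll 54): {"g":92,"j":12,"ll":54}
After op 20 (replace /g 11): {"g":11,"j":12,"ll":54}
After op 21 (remove /g): {"j":12,"ll":54}
Value at /ll: 54

Answer: 54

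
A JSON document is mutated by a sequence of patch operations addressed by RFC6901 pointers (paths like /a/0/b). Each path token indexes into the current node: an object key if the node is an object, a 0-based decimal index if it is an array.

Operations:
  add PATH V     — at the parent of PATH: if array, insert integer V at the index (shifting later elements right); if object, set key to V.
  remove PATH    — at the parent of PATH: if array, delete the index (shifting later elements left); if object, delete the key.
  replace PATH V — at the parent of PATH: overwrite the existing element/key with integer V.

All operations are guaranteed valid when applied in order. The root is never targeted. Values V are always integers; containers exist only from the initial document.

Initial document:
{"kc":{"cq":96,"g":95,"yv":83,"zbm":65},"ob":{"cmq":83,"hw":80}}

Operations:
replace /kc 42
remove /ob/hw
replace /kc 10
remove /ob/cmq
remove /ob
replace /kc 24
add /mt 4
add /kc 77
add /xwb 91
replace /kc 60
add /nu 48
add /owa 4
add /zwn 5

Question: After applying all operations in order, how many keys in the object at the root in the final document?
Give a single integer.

Answer: 6

Derivation:
After op 1 (replace /kc 42): {"kc":42,"ob":{"cmq":83,"hw":80}}
After op 2 (remove /ob/hw): {"kc":42,"ob":{"cmq":83}}
After op 3 (replace /kc 10): {"kc":10,"ob":{"cmq":83}}
After op 4 (remove /ob/cmq): {"kc":10,"ob":{}}
After op 5 (remove /ob): {"kc":10}
After op 6 (replace /kc 24): {"kc":24}
After op 7 (add /mt 4): {"kc":24,"mt":4}
After op 8 (add /kc 77): {"kc":77,"mt":4}
After op 9 (add /xwb 91): {"kc":77,"mt":4,"xwb":91}
After op 10 (replace /kc 60): {"kc":60,"mt":4,"xwb":91}
After op 11 (add /nu 48): {"kc":60,"mt":4,"nu":48,"xwb":91}
After op 12 (add /owa 4): {"kc":60,"mt":4,"nu":48,"owa":4,"xwb":91}
After op 13 (add /zwn 5): {"kc":60,"mt":4,"nu":48,"owa":4,"xwb":91,"zwn":5}
Size at the root: 6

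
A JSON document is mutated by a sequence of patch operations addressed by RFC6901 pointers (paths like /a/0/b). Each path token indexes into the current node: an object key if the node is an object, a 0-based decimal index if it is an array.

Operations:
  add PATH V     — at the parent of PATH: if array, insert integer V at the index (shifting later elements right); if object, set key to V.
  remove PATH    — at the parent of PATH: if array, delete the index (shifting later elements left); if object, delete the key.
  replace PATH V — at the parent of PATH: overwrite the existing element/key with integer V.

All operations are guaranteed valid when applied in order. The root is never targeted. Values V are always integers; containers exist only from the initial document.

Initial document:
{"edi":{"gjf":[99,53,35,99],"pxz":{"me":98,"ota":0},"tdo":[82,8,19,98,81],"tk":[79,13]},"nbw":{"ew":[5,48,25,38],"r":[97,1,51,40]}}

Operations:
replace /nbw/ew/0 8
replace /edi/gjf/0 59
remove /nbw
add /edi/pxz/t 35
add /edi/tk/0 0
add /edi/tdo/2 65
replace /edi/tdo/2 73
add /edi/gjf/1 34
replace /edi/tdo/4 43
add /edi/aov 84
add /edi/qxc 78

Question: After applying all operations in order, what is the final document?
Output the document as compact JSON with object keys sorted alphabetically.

After op 1 (replace /nbw/ew/0 8): {"edi":{"gjf":[99,53,35,99],"pxz":{"me":98,"ota":0},"tdo":[82,8,19,98,81],"tk":[79,13]},"nbw":{"ew":[8,48,25,38],"r":[97,1,51,40]}}
After op 2 (replace /edi/gjf/0 59): {"edi":{"gjf":[59,53,35,99],"pxz":{"me":98,"ota":0},"tdo":[82,8,19,98,81],"tk":[79,13]},"nbw":{"ew":[8,48,25,38],"r":[97,1,51,40]}}
After op 3 (remove /nbw): {"edi":{"gjf":[59,53,35,99],"pxz":{"me":98,"ota":0},"tdo":[82,8,19,98,81],"tk":[79,13]}}
After op 4 (add /edi/pxz/t 35): {"edi":{"gjf":[59,53,35,99],"pxz":{"me":98,"ota":0,"t":35},"tdo":[82,8,19,98,81],"tk":[79,13]}}
After op 5 (add /edi/tk/0 0): {"edi":{"gjf":[59,53,35,99],"pxz":{"me":98,"ota":0,"t":35},"tdo":[82,8,19,98,81],"tk":[0,79,13]}}
After op 6 (add /edi/tdo/2 65): {"edi":{"gjf":[59,53,35,99],"pxz":{"me":98,"ota":0,"t":35},"tdo":[82,8,65,19,98,81],"tk":[0,79,13]}}
After op 7 (replace /edi/tdo/2 73): {"edi":{"gjf":[59,53,35,99],"pxz":{"me":98,"ota":0,"t":35},"tdo":[82,8,73,19,98,81],"tk":[0,79,13]}}
After op 8 (add /edi/gjf/1 34): {"edi":{"gjf":[59,34,53,35,99],"pxz":{"me":98,"ota":0,"t":35},"tdo":[82,8,73,19,98,81],"tk":[0,79,13]}}
After op 9 (replace /edi/tdo/4 43): {"edi":{"gjf":[59,34,53,35,99],"pxz":{"me":98,"ota":0,"t":35},"tdo":[82,8,73,19,43,81],"tk":[0,79,13]}}
After op 10 (add /edi/aov 84): {"edi":{"aov":84,"gjf":[59,34,53,35,99],"pxz":{"me":98,"ota":0,"t":35},"tdo":[82,8,73,19,43,81],"tk":[0,79,13]}}
After op 11 (add /edi/qxc 78): {"edi":{"aov":84,"gjf":[59,34,53,35,99],"pxz":{"me":98,"ota":0,"t":35},"qxc":78,"tdo":[82,8,73,19,43,81],"tk":[0,79,13]}}

Answer: {"edi":{"aov":84,"gjf":[59,34,53,35,99],"pxz":{"me":98,"ota":0,"t":35},"qxc":78,"tdo":[82,8,73,19,43,81],"tk":[0,79,13]}}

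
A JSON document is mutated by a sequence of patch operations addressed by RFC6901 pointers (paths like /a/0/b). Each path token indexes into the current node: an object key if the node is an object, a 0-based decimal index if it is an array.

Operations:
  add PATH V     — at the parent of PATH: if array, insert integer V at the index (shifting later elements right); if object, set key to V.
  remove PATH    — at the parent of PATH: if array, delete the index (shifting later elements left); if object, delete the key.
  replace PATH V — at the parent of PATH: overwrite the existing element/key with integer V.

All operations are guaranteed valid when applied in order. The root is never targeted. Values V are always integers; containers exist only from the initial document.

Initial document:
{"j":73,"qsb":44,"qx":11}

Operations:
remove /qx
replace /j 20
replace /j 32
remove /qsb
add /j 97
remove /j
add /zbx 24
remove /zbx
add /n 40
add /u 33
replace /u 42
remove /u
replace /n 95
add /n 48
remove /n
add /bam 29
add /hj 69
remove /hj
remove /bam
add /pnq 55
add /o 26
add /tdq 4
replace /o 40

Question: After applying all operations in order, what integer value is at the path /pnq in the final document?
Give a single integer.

After op 1 (remove /qx): {"j":73,"qsb":44}
After op 2 (replace /j 20): {"j":20,"qsb":44}
After op 3 (replace /j 32): {"j":32,"qsb":44}
After op 4 (remove /qsb): {"j":32}
After op 5 (add /j 97): {"j":97}
After op 6 (remove /j): {}
After op 7 (add /zbx 24): {"zbx":24}
After op 8 (remove /zbx): {}
After op 9 (add /n 40): {"n":40}
After op 10 (add /u 33): {"n":40,"u":33}
After op 11 (replace /u 42): {"n":40,"u":42}
After op 12 (remove /u): {"n":40}
After op 13 (replace /n 95): {"n":95}
After op 14 (add /n 48): {"n":48}
After op 15 (remove /n): {}
After op 16 (add /bam 29): {"bam":29}
After op 17 (add /hj 69): {"bam":29,"hj":69}
After op 18 (remove /hj): {"bam":29}
After op 19 (remove /bam): {}
After op 20 (add /pnq 55): {"pnq":55}
After op 21 (add /o 26): {"o":26,"pnq":55}
After op 22 (add /tdq 4): {"o":26,"pnq":55,"tdq":4}
After op 23 (replace /o 40): {"o":40,"pnq":55,"tdq":4}
Value at /pnq: 55

Answer: 55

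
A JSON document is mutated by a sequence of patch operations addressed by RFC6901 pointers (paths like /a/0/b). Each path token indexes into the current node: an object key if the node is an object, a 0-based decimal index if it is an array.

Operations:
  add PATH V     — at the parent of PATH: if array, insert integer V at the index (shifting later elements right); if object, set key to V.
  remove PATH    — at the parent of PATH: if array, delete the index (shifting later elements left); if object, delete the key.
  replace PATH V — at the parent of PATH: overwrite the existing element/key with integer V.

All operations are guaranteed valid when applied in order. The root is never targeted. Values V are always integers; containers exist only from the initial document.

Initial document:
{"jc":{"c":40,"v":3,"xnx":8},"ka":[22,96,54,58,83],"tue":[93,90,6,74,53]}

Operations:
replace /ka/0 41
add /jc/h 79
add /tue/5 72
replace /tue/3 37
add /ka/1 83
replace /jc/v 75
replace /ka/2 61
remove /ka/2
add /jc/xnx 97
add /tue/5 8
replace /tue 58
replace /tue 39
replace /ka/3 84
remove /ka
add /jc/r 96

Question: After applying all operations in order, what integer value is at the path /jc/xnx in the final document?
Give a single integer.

Answer: 97

Derivation:
After op 1 (replace /ka/0 41): {"jc":{"c":40,"v":3,"xnx":8},"ka":[41,96,54,58,83],"tue":[93,90,6,74,53]}
After op 2 (add /jc/h 79): {"jc":{"c":40,"h":79,"v":3,"xnx":8},"ka":[41,96,54,58,83],"tue":[93,90,6,74,53]}
After op 3 (add /tue/5 72): {"jc":{"c":40,"h":79,"v":3,"xnx":8},"ka":[41,96,54,58,83],"tue":[93,90,6,74,53,72]}
After op 4 (replace /tue/3 37): {"jc":{"c":40,"h":79,"v":3,"xnx":8},"ka":[41,96,54,58,83],"tue":[93,90,6,37,53,72]}
After op 5 (add /ka/1 83): {"jc":{"c":40,"h":79,"v":3,"xnx":8},"ka":[41,83,96,54,58,83],"tue":[93,90,6,37,53,72]}
After op 6 (replace /jc/v 75): {"jc":{"c":40,"h":79,"v":75,"xnx":8},"ka":[41,83,96,54,58,83],"tue":[93,90,6,37,53,72]}
After op 7 (replace /ka/2 61): {"jc":{"c":40,"h":79,"v":75,"xnx":8},"ka":[41,83,61,54,58,83],"tue":[93,90,6,37,53,72]}
After op 8 (remove /ka/2): {"jc":{"c":40,"h":79,"v":75,"xnx":8},"ka":[41,83,54,58,83],"tue":[93,90,6,37,53,72]}
After op 9 (add /jc/xnx 97): {"jc":{"c":40,"h":79,"v":75,"xnx":97},"ka":[41,83,54,58,83],"tue":[93,90,6,37,53,72]}
After op 10 (add /tue/5 8): {"jc":{"c":40,"h":79,"v":75,"xnx":97},"ka":[41,83,54,58,83],"tue":[93,90,6,37,53,8,72]}
After op 11 (replace /tue 58): {"jc":{"c":40,"h":79,"v":75,"xnx":97},"ka":[41,83,54,58,83],"tue":58}
After op 12 (replace /tue 39): {"jc":{"c":40,"h":79,"v":75,"xnx":97},"ka":[41,83,54,58,83],"tue":39}
After op 13 (replace /ka/3 84): {"jc":{"c":40,"h":79,"v":75,"xnx":97},"ka":[41,83,54,84,83],"tue":39}
After op 14 (remove /ka): {"jc":{"c":40,"h":79,"v":75,"xnx":97},"tue":39}
After op 15 (add /jc/r 96): {"jc":{"c":40,"h":79,"r":96,"v":75,"xnx":97},"tue":39}
Value at /jc/xnx: 97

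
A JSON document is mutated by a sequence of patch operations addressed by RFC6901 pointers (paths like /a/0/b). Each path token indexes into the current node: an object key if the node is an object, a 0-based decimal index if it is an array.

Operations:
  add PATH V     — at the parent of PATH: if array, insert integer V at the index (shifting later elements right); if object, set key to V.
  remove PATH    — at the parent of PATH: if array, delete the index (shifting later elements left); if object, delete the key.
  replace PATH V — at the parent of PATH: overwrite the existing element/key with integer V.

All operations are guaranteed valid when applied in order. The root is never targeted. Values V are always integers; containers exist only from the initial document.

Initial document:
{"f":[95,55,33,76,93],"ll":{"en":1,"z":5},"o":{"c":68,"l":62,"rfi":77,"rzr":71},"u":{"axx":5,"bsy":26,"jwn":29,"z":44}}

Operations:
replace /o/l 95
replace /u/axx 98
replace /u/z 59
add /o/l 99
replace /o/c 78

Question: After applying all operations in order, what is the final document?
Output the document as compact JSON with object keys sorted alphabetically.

Answer: {"f":[95,55,33,76,93],"ll":{"en":1,"z":5},"o":{"c":78,"l":99,"rfi":77,"rzr":71},"u":{"axx":98,"bsy":26,"jwn":29,"z":59}}

Derivation:
After op 1 (replace /o/l 95): {"f":[95,55,33,76,93],"ll":{"en":1,"z":5},"o":{"c":68,"l":95,"rfi":77,"rzr":71},"u":{"axx":5,"bsy":26,"jwn":29,"z":44}}
After op 2 (replace /u/axx 98): {"f":[95,55,33,76,93],"ll":{"en":1,"z":5},"o":{"c":68,"l":95,"rfi":77,"rzr":71},"u":{"axx":98,"bsy":26,"jwn":29,"z":44}}
After op 3 (replace /u/z 59): {"f":[95,55,33,76,93],"ll":{"en":1,"z":5},"o":{"c":68,"l":95,"rfi":77,"rzr":71},"u":{"axx":98,"bsy":26,"jwn":29,"z":59}}
After op 4 (add /o/l 99): {"f":[95,55,33,76,93],"ll":{"en":1,"z":5},"o":{"c":68,"l":99,"rfi":77,"rzr":71},"u":{"axx":98,"bsy":26,"jwn":29,"z":59}}
After op 5 (replace /o/c 78): {"f":[95,55,33,76,93],"ll":{"en":1,"z":5},"o":{"c":78,"l":99,"rfi":77,"rzr":71},"u":{"axx":98,"bsy":26,"jwn":29,"z":59}}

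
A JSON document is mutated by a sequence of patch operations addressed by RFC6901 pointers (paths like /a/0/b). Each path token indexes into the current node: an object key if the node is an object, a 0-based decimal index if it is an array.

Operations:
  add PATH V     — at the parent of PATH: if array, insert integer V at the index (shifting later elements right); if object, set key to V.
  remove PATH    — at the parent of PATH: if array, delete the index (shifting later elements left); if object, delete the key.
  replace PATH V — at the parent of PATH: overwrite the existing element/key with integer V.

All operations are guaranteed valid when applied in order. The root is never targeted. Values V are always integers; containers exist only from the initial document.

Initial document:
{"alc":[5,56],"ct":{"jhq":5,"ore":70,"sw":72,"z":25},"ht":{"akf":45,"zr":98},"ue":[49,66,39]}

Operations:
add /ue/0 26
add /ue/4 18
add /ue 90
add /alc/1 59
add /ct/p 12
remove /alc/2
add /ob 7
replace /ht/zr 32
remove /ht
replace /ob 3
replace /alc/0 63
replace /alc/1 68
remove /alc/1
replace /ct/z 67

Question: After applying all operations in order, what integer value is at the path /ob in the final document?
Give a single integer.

Answer: 3

Derivation:
After op 1 (add /ue/0 26): {"alc":[5,56],"ct":{"jhq":5,"ore":70,"sw":72,"z":25},"ht":{"akf":45,"zr":98},"ue":[26,49,66,39]}
After op 2 (add /ue/4 18): {"alc":[5,56],"ct":{"jhq":5,"ore":70,"sw":72,"z":25},"ht":{"akf":45,"zr":98},"ue":[26,49,66,39,18]}
After op 3 (add /ue 90): {"alc":[5,56],"ct":{"jhq":5,"ore":70,"sw":72,"z":25},"ht":{"akf":45,"zr":98},"ue":90}
After op 4 (add /alc/1 59): {"alc":[5,59,56],"ct":{"jhq":5,"ore":70,"sw":72,"z":25},"ht":{"akf":45,"zr":98},"ue":90}
After op 5 (add /ct/p 12): {"alc":[5,59,56],"ct":{"jhq":5,"ore":70,"p":12,"sw":72,"z":25},"ht":{"akf":45,"zr":98},"ue":90}
After op 6 (remove /alc/2): {"alc":[5,59],"ct":{"jhq":5,"ore":70,"p":12,"sw":72,"z":25},"ht":{"akf":45,"zr":98},"ue":90}
After op 7 (add /ob 7): {"alc":[5,59],"ct":{"jhq":5,"ore":70,"p":12,"sw":72,"z":25},"ht":{"akf":45,"zr":98},"ob":7,"ue":90}
After op 8 (replace /ht/zr 32): {"alc":[5,59],"ct":{"jhq":5,"ore":70,"p":12,"sw":72,"z":25},"ht":{"akf":45,"zr":32},"ob":7,"ue":90}
After op 9 (remove /ht): {"alc":[5,59],"ct":{"jhq":5,"ore":70,"p":12,"sw":72,"z":25},"ob":7,"ue":90}
After op 10 (replace /ob 3): {"alc":[5,59],"ct":{"jhq":5,"ore":70,"p":12,"sw":72,"z":25},"ob":3,"ue":90}
After op 11 (replace /alc/0 63): {"alc":[63,59],"ct":{"jhq":5,"ore":70,"p":12,"sw":72,"z":25},"ob":3,"ue":90}
After op 12 (replace /alc/1 68): {"alc":[63,68],"ct":{"jhq":5,"ore":70,"p":12,"sw":72,"z":25},"ob":3,"ue":90}
After op 13 (remove /alc/1): {"alc":[63],"ct":{"jhq":5,"ore":70,"p":12,"sw":72,"z":25},"ob":3,"ue":90}
After op 14 (replace /ct/z 67): {"alc":[63],"ct":{"jhq":5,"ore":70,"p":12,"sw":72,"z":67},"ob":3,"ue":90}
Value at /ob: 3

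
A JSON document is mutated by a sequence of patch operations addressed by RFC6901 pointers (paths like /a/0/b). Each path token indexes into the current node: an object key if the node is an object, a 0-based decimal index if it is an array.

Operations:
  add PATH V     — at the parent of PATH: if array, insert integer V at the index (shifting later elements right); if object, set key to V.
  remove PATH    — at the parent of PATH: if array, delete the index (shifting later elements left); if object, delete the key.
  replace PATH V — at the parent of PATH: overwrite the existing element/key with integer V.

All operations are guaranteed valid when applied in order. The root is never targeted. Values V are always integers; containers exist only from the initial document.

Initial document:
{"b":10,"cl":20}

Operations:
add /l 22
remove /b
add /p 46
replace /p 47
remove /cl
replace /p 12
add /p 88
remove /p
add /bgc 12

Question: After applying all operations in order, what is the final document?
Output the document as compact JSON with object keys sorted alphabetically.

After op 1 (add /l 22): {"b":10,"cl":20,"l":22}
After op 2 (remove /b): {"cl":20,"l":22}
After op 3 (add /p 46): {"cl":20,"l":22,"p":46}
After op 4 (replace /p 47): {"cl":20,"l":22,"p":47}
After op 5 (remove /cl): {"l":22,"p":47}
After op 6 (replace /p 12): {"l":22,"p":12}
After op 7 (add /p 88): {"l":22,"p":88}
After op 8 (remove /p): {"l":22}
After op 9 (add /bgc 12): {"bgc":12,"l":22}

Answer: {"bgc":12,"l":22}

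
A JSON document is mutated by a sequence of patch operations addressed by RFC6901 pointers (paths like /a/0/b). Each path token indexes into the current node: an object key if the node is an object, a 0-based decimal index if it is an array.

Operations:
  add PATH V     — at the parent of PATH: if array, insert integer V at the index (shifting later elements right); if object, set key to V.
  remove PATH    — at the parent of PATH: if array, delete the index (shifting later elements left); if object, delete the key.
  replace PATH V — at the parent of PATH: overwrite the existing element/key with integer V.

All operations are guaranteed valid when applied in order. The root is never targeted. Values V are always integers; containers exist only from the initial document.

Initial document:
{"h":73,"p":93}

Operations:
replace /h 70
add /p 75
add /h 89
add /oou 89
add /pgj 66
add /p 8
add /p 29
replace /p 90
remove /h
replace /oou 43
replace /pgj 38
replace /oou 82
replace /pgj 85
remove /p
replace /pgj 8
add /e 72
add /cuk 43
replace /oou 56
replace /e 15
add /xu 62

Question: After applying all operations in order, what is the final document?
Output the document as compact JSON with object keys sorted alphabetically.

Answer: {"cuk":43,"e":15,"oou":56,"pgj":8,"xu":62}

Derivation:
After op 1 (replace /h 70): {"h":70,"p":93}
After op 2 (add /p 75): {"h":70,"p":75}
After op 3 (add /h 89): {"h":89,"p":75}
After op 4 (add /oou 89): {"h":89,"oou":89,"p":75}
After op 5 (add /pgj 66): {"h":89,"oou":89,"p":75,"pgj":66}
After op 6 (add /p 8): {"h":89,"oou":89,"p":8,"pgj":66}
After op 7 (add /p 29): {"h":89,"oou":89,"p":29,"pgj":66}
After op 8 (replace /p 90): {"h":89,"oou":89,"p":90,"pgj":66}
After op 9 (remove /h): {"oou":89,"p":90,"pgj":66}
After op 10 (replace /oou 43): {"oou":43,"p":90,"pgj":66}
After op 11 (replace /pgj 38): {"oou":43,"p":90,"pgj":38}
After op 12 (replace /oou 82): {"oou":82,"p":90,"pgj":38}
After op 13 (replace /pgj 85): {"oou":82,"p":90,"pgj":85}
After op 14 (remove /p): {"oou":82,"pgj":85}
After op 15 (replace /pgj 8): {"oou":82,"pgj":8}
After op 16 (add /e 72): {"e":72,"oou":82,"pgj":8}
After op 17 (add /cuk 43): {"cuk":43,"e":72,"oou":82,"pgj":8}
After op 18 (replace /oou 56): {"cuk":43,"e":72,"oou":56,"pgj":8}
After op 19 (replace /e 15): {"cuk":43,"e":15,"oou":56,"pgj":8}
After op 20 (add /xu 62): {"cuk":43,"e":15,"oou":56,"pgj":8,"xu":62}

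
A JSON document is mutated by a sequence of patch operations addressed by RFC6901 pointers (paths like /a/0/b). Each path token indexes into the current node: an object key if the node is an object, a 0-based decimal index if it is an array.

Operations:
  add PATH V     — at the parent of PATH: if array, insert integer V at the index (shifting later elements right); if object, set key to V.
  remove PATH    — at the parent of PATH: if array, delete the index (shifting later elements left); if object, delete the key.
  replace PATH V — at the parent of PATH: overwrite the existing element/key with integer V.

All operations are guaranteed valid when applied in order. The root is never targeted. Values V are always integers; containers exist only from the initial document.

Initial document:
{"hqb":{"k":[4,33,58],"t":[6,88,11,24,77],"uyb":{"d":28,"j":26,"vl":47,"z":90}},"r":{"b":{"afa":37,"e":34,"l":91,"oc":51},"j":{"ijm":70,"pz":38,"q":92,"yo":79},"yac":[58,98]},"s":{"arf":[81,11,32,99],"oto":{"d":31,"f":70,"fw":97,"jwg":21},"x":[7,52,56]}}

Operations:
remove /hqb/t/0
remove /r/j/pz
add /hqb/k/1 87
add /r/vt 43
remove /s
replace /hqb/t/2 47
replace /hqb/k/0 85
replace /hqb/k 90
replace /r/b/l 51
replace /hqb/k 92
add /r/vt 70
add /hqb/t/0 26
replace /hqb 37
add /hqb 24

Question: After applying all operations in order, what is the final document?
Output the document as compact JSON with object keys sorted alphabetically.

After op 1 (remove /hqb/t/0): {"hqb":{"k":[4,33,58],"t":[88,11,24,77],"uyb":{"d":28,"j":26,"vl":47,"z":90}},"r":{"b":{"afa":37,"e":34,"l":91,"oc":51},"j":{"ijm":70,"pz":38,"q":92,"yo":79},"yac":[58,98]},"s":{"arf":[81,11,32,99],"oto":{"d":31,"f":70,"fw":97,"jwg":21},"x":[7,52,56]}}
After op 2 (remove /r/j/pz): {"hqb":{"k":[4,33,58],"t":[88,11,24,77],"uyb":{"d":28,"j":26,"vl":47,"z":90}},"r":{"b":{"afa":37,"e":34,"l":91,"oc":51},"j":{"ijm":70,"q":92,"yo":79},"yac":[58,98]},"s":{"arf":[81,11,32,99],"oto":{"d":31,"f":70,"fw":97,"jwg":21},"x":[7,52,56]}}
After op 3 (add /hqb/k/1 87): {"hqb":{"k":[4,87,33,58],"t":[88,11,24,77],"uyb":{"d":28,"j":26,"vl":47,"z":90}},"r":{"b":{"afa":37,"e":34,"l":91,"oc":51},"j":{"ijm":70,"q":92,"yo":79},"yac":[58,98]},"s":{"arf":[81,11,32,99],"oto":{"d":31,"f":70,"fw":97,"jwg":21},"x":[7,52,56]}}
After op 4 (add /r/vt 43): {"hqb":{"k":[4,87,33,58],"t":[88,11,24,77],"uyb":{"d":28,"j":26,"vl":47,"z":90}},"r":{"b":{"afa":37,"e":34,"l":91,"oc":51},"j":{"ijm":70,"q":92,"yo":79},"vt":43,"yac":[58,98]},"s":{"arf":[81,11,32,99],"oto":{"d":31,"f":70,"fw":97,"jwg":21},"x":[7,52,56]}}
After op 5 (remove /s): {"hqb":{"k":[4,87,33,58],"t":[88,11,24,77],"uyb":{"d":28,"j":26,"vl":47,"z":90}},"r":{"b":{"afa":37,"e":34,"l":91,"oc":51},"j":{"ijm":70,"q":92,"yo":79},"vt":43,"yac":[58,98]}}
After op 6 (replace /hqb/t/2 47): {"hqb":{"k":[4,87,33,58],"t":[88,11,47,77],"uyb":{"d":28,"j":26,"vl":47,"z":90}},"r":{"b":{"afa":37,"e":34,"l":91,"oc":51},"j":{"ijm":70,"q":92,"yo":79},"vt":43,"yac":[58,98]}}
After op 7 (replace /hqb/k/0 85): {"hqb":{"k":[85,87,33,58],"t":[88,11,47,77],"uyb":{"d":28,"j":26,"vl":47,"z":90}},"r":{"b":{"afa":37,"e":34,"l":91,"oc":51},"j":{"ijm":70,"q":92,"yo":79},"vt":43,"yac":[58,98]}}
After op 8 (replace /hqb/k 90): {"hqb":{"k":90,"t":[88,11,47,77],"uyb":{"d":28,"j":26,"vl":47,"z":90}},"r":{"b":{"afa":37,"e":34,"l":91,"oc":51},"j":{"ijm":70,"q":92,"yo":79},"vt":43,"yac":[58,98]}}
After op 9 (replace /r/b/l 51): {"hqb":{"k":90,"t":[88,11,47,77],"uyb":{"d":28,"j":26,"vl":47,"z":90}},"r":{"b":{"afa":37,"e":34,"l":51,"oc":51},"j":{"ijm":70,"q":92,"yo":79},"vt":43,"yac":[58,98]}}
After op 10 (replace /hqb/k 92): {"hqb":{"k":92,"t":[88,11,47,77],"uyb":{"d":28,"j":26,"vl":47,"z":90}},"r":{"b":{"afa":37,"e":34,"l":51,"oc":51},"j":{"ijm":70,"q":92,"yo":79},"vt":43,"yac":[58,98]}}
After op 11 (add /r/vt 70): {"hqb":{"k":92,"t":[88,11,47,77],"uyb":{"d":28,"j":26,"vl":47,"z":90}},"r":{"b":{"afa":37,"e":34,"l":51,"oc":51},"j":{"ijm":70,"q":92,"yo":79},"vt":70,"yac":[58,98]}}
After op 12 (add /hqb/t/0 26): {"hqb":{"k":92,"t":[26,88,11,47,77],"uyb":{"d":28,"j":26,"vl":47,"z":90}},"r":{"b":{"afa":37,"e":34,"l":51,"oc":51},"j":{"ijm":70,"q":92,"yo":79},"vt":70,"yac":[58,98]}}
After op 13 (replace /hqb 37): {"hqb":37,"r":{"b":{"afa":37,"e":34,"l":51,"oc":51},"j":{"ijm":70,"q":92,"yo":79},"vt":70,"yac":[58,98]}}
After op 14 (add /hqb 24): {"hqb":24,"r":{"b":{"afa":37,"e":34,"l":51,"oc":51},"j":{"ijm":70,"q":92,"yo":79},"vt":70,"yac":[58,98]}}

Answer: {"hqb":24,"r":{"b":{"afa":37,"e":34,"l":51,"oc":51},"j":{"ijm":70,"q":92,"yo":79},"vt":70,"yac":[58,98]}}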